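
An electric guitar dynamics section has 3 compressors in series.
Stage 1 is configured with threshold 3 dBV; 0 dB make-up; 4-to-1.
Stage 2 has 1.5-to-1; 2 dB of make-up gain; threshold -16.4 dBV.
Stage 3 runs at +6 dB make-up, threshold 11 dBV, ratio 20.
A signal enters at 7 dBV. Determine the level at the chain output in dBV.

Stage 1: 4 dB above 3 dBV, reduced 4:1 to 1 dB above → 4 dBV.
Stage 2: 4 dBV is 20.4 dB over -16.4 dBV; at 1.5:1 that becomes 13.6 dB over, giving -2.8 dBV; +2 dB make-up → -0.8 dBV.
Stage 3: -0.8 dBV is at or below the 11 dBV threshold — no compression; make-up brings it to 5.2 dBV.

5.2 dBV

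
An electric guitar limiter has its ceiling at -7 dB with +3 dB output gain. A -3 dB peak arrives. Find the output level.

A brickwall limiter is an ∞:1 compressor: any input above the ceiling is clamped to -7 dB.
Output gain then adds 3 dB: -7 + 3 = -4 dB.

-4 dB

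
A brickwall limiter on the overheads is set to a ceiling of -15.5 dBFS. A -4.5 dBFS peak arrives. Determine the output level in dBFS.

-15.5 dBFS

The limiter clamps the peak to its -15.5 dBFS ceiling.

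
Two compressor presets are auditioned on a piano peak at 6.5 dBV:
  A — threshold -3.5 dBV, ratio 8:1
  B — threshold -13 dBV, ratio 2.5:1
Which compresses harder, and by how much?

B, by 2.95 dB

A: GR = 10 − 10/8 = 8.75 dB.
B: GR = 19.5 − 19.5/2.5 = 11.7 dB.
Difference: 2.95 dB in favour of B.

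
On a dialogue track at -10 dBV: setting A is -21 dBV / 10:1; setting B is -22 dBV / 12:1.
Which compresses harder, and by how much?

B, by 1.1 dB

A: 11 dB over, compressed to 1.1 dB over, so 9.9 dB of GR.
B: 12 dB over, compressed to 1 dB over, so 11 dB of GR.
B applies 1.1 dB more gain reduction.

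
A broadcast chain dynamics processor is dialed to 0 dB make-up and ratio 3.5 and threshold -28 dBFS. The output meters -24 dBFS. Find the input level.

That's 4 dB above the -28 dBFS threshold.
Undo the ratio: input overshoot = 4 × 3.5 = 14 dB, giving input = -14 dBFS.

-14 dBFS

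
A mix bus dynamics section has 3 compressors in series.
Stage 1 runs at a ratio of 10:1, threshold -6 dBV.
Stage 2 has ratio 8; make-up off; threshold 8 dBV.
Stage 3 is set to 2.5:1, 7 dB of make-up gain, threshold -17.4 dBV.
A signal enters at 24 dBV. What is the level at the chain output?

Stage 1: overshoot 30 dB → 30/10 = 3 dB → -3 dBV.
Stage 2: -3 dBV is at or below the 8 dBV threshold — no compression; output -3 dBV.
Stage 3: overshoot 14.4 dB → 14.4/2.5 = 5.76 dB → -11.64 dBV; +7 dB make-up → -4.64 dBV.

-4.64 dBV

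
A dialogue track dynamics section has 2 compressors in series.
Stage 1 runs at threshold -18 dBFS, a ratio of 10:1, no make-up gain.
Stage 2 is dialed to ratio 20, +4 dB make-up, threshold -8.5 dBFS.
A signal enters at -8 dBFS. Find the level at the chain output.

-13 dBFS

Stage 1: -8 dBFS is 10 dB over -18 dBFS; at 10:1 that becomes 1 dB over, giving -17 dBFS.
Stage 2: -17 dBFS is at or below the -8.5 dBFS threshold — no compression; make-up brings it to -13 dBFS.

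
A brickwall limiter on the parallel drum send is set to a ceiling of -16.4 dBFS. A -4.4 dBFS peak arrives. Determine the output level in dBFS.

-16.4 dBFS

The limiter clamps the peak to its -16.4 dBFS ceiling.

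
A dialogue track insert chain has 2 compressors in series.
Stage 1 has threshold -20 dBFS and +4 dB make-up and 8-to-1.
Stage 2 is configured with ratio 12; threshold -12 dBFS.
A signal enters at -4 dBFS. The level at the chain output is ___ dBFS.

Stage 1: -4 dBFS is 16 dB over -20 dBFS; at 8:1 that becomes 2 dB over, giving -18 dBFS; +4 dB make-up → -14 dBFS.
Stage 2: -14 dBFS ≤ -12 dBFS, so stage 2 doesn't engage; output -14 dBFS.

-14 dBFS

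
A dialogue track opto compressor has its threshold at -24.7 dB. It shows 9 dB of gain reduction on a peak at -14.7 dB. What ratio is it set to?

Input overshoot = -14.7 − (-24.7) = 10 dB.
Output overshoot = 10 − 9 = 1 dB.
Ratio = input overshoot / output overshoot = 10 / 1 = 10.

10:1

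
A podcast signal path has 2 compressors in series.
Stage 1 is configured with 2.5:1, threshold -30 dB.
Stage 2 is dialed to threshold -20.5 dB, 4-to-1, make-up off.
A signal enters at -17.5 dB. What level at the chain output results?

Stage 1: overshoot 12.5 dB → 12.5/2.5 = 5 dB → -25 dB.
Stage 2: below threshold (-25 ≤ -20.5); passes unchanged; output -25 dB.

-25 dB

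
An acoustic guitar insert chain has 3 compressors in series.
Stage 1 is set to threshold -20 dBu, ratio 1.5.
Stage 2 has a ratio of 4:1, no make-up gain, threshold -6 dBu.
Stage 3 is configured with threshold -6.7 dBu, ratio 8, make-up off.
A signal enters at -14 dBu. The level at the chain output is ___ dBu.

Stage 1: 6 dB above -20 dBu, reduced 1.5:1 to 4 dB above → -16 dBu.
Stage 2: below threshold (-16 ≤ -6); passes unchanged; output -16 dBu.
Stage 3: below threshold (-16 ≤ -6.7); passes unchanged; output -16 dBu.

-16 dBu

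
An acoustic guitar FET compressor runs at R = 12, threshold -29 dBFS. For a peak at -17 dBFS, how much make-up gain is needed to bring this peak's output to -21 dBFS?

Without make-up, output = threshold + overshoot/12 = -29 + 1 = -28 dBFS.
Gap to target: 7 dB.

7 dB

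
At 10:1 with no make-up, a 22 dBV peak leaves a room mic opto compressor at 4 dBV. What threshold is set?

Let T be the threshold. Output overshoot = (input overshoot)/R, so 4 − T = (22 − T)/10.
10·(4 − T) = 22 − T → 9·T = 40 − 22 = 18.
T = 18/9 = 2 dBV.

2 dBV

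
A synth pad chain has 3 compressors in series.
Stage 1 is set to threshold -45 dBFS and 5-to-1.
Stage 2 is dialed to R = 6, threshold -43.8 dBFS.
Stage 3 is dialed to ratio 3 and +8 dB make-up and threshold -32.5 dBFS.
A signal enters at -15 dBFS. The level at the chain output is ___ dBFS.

Stage 1: -15 dBFS is 30 dB over -45 dBFS; at 5:1 that becomes 6 dB over, giving -39 dBFS.
Stage 2: overshoot 4.8 dB → 4.8/6 = 0.8 dB → -43 dBFS.
Stage 3: below threshold (-43 ≤ -32.5); passes unchanged; make-up brings it to -35 dBFS.

-35 dBFS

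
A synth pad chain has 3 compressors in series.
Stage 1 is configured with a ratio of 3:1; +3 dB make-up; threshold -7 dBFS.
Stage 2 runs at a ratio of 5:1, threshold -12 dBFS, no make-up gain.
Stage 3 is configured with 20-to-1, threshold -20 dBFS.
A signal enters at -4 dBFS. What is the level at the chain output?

-19.51 dBFS

Stage 1: -4 dBFS is 3 dB over -7 dBFS; at 3:1 that becomes 1 dB over, giving -6 dBFS; +3 dB make-up → -3 dBFS.
Stage 2: overshoot 9 dB → 9/5 = 1.8 dB → -10.2 dBFS.
Stage 3: 9.8 dB above -20 dBFS, reduced 20:1 to 0.49 dB above → -19.51 dBFS.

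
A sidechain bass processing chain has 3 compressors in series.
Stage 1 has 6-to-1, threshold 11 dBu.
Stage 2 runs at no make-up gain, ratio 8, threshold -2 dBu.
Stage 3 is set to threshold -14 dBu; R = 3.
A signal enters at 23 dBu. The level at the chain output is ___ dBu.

-9.375 dBu

Stage 1: overshoot 12 dB → 12/6 = 2 dB → 13 dBu.
Stage 2: 13 dBu is 15 dB over -2 dBu; at 8:1 that becomes 1.875 dB over, giving -0.125 dBu.
Stage 3: overshoot 13.875 dB → 13.875/3 = 4.625 dB → -9.375 dBu.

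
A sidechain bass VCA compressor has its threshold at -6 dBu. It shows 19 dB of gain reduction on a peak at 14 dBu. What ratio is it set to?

20:1

Input overshoot = 14 − (-6) = 20 dB.
Output overshoot = 20 − 19 = 1 dB.
Ratio = input overshoot / output overshoot = 20 / 1 = 20.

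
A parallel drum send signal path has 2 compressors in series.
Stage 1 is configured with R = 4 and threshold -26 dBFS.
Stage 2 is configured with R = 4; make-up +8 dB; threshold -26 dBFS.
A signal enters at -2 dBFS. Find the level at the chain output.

Stage 1: -2 dBFS is 24 dB over -26 dBFS; at 4:1 that becomes 6 dB over, giving -20 dBFS.
Stage 2: 6 dB above -26 dBFS, reduced 4:1 to 1.5 dB above → -24.5 dBFS; +8 dB make-up → -16.5 dBFS.

-16.5 dBFS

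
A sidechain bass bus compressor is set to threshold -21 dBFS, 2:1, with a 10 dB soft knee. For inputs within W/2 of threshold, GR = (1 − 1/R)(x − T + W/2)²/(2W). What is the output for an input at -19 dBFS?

-20.225 dBFS

x − T + W/2 = -19 − (-21) + 5 = 7.
GR = (1 − 1/2) × 7² / 20 = 0.5 × 49 / 20 = 1.225 dB.
Output = -19 − 1.225 = -20.225 dBFS.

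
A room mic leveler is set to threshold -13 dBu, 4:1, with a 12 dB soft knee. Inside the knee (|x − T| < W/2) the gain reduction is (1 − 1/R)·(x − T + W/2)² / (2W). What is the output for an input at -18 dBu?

-18.03125 dBu

x − T + W/2 = -18 − (-13) + 6 = 1.
GR = (1 − 1/4) × 1² / 24 = 0.75 × 1 / 24 = 0.03125 dB.
Output = -18 − 0.03125 = -18.03125 dBu.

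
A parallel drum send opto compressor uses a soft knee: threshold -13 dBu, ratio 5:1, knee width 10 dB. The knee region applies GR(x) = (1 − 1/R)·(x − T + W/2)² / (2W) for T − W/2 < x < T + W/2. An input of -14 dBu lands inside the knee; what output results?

x − T + W/2 = -14 − (-13) + 5 = 4.
GR = (1 − 1/5) × 4² / 20 = 0.8 × 16 / 20 = 0.64 dB.
Output = -14 − 0.64 = -14.64 dBu.

-14.64 dBu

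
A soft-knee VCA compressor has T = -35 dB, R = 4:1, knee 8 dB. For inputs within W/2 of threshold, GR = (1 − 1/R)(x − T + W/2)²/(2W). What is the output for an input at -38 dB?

-38.046875 dB

x − T + W/2 = -38 − (-35) + 4 = 1.
GR = (1 − 1/4) × 1² / 16 = 0.75 × 1 / 16 = 0.046875 dB.
Output = -38 − 0.046875 = -38.046875 dB.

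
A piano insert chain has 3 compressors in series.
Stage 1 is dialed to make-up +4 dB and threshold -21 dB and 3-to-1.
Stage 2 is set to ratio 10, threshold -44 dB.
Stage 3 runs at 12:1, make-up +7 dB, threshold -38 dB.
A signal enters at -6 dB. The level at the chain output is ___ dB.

Stage 1: -6 dB is 15 dB over -21 dB; at 3:1 that becomes 5 dB over, giving -16 dB; +4 dB make-up → -12 dB.
Stage 2: 32 dB above -44 dB, reduced 10:1 to 3.2 dB above → -40.8 dB.
Stage 3: below threshold (-40.8 ≤ -38); passes unchanged; make-up brings it to -33.8 dB.

-33.8 dB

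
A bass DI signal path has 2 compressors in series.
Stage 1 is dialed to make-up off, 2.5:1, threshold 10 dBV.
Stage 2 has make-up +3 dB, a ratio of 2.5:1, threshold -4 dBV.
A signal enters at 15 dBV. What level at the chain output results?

Stage 1: 15 dBV is 5 dB over 10 dBV; at 2.5:1 that becomes 2 dB over, giving 12 dBV.
Stage 2: overshoot 16 dB → 16/2.5 = 6.4 dB → 2.4 dBV; +3 dB make-up → 5.4 dBV.

5.4 dBV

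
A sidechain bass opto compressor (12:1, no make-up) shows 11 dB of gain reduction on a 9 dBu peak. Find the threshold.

-3 dBu

Input is 12 dB above T (since output overshoot × R = input overshoot: (-2 − T)·12 = 9 − T gives T = -3 dBu).
Check: -3 + (9 − (-3))/12 = -3 + 1 = -2 dBu. ✓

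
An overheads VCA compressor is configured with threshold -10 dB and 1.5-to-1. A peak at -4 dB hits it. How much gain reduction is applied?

2 dB

-4 dB exceeds the threshold by 6 dB.
At 1.5:1, output sits 6/1.5 = 4 dB above threshold.
Gain reduction = 6 − 4 = 2 dB.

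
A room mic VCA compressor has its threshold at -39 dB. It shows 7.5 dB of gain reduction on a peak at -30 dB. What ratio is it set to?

Input overshoot = -30 − (-39) = 9 dB.
Output overshoot = 9 − 7.5 = 1.5 dB.
Ratio = input overshoot / output overshoot = 9 / 1.5 = 6.

6:1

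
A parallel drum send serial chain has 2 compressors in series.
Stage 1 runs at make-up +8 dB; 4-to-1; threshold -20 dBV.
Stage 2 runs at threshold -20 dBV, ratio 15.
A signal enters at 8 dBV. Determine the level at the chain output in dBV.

Stage 1: 28 dB above -20 dBV, reduced 4:1 to 7 dB above → -13 dBV; +8 dB make-up → -5 dBV.
Stage 2: overshoot 15 dB → 15/15 = 1 dB → -19 dBV.

-19 dBV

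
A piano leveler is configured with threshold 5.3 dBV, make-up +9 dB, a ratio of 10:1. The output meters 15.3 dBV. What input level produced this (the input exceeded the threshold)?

15.3 dBV

Before make-up, the level was 15.3 − 9 = 6.3 dBV.
The compressed level sits 6.3 − 5.3 = 1 dB over threshold.
Input overshoot = R × output overshoot = 10 dB → input = 5.3 + 10 = 15.3 dBV.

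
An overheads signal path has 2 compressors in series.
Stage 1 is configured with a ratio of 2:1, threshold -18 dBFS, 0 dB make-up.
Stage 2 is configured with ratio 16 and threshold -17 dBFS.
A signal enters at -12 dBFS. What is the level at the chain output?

-16.875 dBFS

Stage 1: -12 dBFS is 6 dB over -18 dBFS; at 2:1 that becomes 3 dB over, giving -15 dBFS.
Stage 2: -15 dBFS is 2 dB over -17 dBFS; at 16:1 that becomes 0.125 dB over, giving -16.875 dBFS.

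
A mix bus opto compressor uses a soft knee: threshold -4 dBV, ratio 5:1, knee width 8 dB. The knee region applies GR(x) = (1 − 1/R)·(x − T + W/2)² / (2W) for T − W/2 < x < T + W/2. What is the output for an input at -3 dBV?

x − T + W/2 = -3 − (-4) + 4 = 5.
GR = (1 − 1/5) × 5² / 16 = 0.8 × 25 / 16 = 1.25 dB.
Output = -3 − 1.25 = -4.25 dBV.

-4.25 dBV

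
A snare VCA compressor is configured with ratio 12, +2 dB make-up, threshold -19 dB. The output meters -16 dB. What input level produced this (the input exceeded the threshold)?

Stripping the +2 dB make-up gives -18 dB at the gain stage.
Post-compression overshoot = -18 − (-19) = 1 dB.
Input overshoot = R × output overshoot = 12 dB → input = -19 + 12 = -7 dB.

-7 dB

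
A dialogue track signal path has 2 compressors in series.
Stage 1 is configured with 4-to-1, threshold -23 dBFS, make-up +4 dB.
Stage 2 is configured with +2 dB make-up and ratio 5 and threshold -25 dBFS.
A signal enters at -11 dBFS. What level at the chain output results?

-21.2 dBFS

Stage 1: overshoot 12 dB → 12/4 = 3 dB → -20 dBFS; +4 dB make-up → -16 dBFS.
Stage 2: overshoot 9 dB → 9/5 = 1.8 dB → -23.2 dBFS; +2 dB make-up → -21.2 dBFS.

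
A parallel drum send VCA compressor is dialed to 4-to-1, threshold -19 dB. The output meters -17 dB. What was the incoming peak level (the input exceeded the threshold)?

-11 dB

That's 2 dB above the -19 dB threshold.
Undo the ratio: input overshoot = 2 × 4 = 8 dB, giving input = -11 dB.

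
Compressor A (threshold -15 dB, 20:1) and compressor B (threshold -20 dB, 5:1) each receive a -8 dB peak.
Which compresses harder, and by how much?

A: 7 dB over, compressed to 0.35 dB over, so 6.65 dB of GR.
B: 12 dB over, compressed to 2.4 dB over, so 9.6 dB of GR.
Difference: 2.95 dB in favour of B.

B, by 2.95 dB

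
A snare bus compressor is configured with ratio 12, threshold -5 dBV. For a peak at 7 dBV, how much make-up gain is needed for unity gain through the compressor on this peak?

11 dB

The peak compresses to -5 + 12/12 = -4 dBV.
To reach 7 dBV requires 7 − (-4) = 11 dB of make-up.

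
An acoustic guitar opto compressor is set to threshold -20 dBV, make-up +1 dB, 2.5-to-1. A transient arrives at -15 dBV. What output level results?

The input is 5 dB above the -20 dBV threshold.
The 5 dB excess becomes 2 dB after 2.5:1 reduction.
Output = -20 + 2 = -18 dBV; make-up adds 1 dB, giving -17 dBV.

-17 dBV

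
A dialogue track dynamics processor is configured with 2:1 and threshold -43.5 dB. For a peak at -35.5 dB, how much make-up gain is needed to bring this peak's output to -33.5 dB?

Overshoot 8 dB → 8/2 = 4 dB after compression, so the compressed level is -43.5 + 4 = -39.5 dB.
Make-up = target − compressed = -33.5 − (-39.5) = 6 dB.

6 dB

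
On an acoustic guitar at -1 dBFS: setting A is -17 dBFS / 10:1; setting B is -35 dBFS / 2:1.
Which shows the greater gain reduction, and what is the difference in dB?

A: 16 dB over, compressed to 1.6 dB over, so 14.4 dB of GR.
B: 34 dB over, compressed to 17 dB over, so 17 dB of GR.
Difference: 2.6 dB in favour of B.

B, by 2.6 dB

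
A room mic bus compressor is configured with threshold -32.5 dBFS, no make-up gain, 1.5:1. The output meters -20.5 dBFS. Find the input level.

-14.5 dBFS

That's 12 dB above the -32.5 dBFS threshold.
Before 1.5:1 compression the overshoot was 12 × 1.5 = 18 dB, so input = -32.5 + 18 = -14.5 dBFS.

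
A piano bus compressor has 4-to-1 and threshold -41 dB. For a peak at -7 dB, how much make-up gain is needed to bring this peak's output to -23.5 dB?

The peak compresses to -41 + 34/4 = -32.5 dB.
To reach -23.5 dB requires -23.5 − (-32.5) = 9 dB of make-up.

9 dB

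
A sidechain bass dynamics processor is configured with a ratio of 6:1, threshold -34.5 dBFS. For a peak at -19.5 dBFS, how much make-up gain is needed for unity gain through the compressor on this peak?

Overshoot 15 dB → 15/6 = 2.5 dB after compression, so the compressed level is -34.5 + 2.5 = -32 dBFS.
Make-up = target − compressed = -19.5 − (-32) = 12.5 dB.

12.5 dB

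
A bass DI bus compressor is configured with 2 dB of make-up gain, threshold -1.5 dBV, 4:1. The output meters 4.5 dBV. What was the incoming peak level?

Stripping the +2 dB make-up gives 2.5 dBV at the gain stage.
Post-compression overshoot = 2.5 − (-1.5) = 4 dB.
Input overshoot = R × output overshoot = 16 dB → input = -1.5 + 16 = 14.5 dBV.

14.5 dBV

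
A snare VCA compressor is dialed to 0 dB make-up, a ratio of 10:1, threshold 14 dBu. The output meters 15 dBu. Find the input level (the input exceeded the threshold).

24 dBu

That's 1 dB above the 14 dBu threshold.
Undo the ratio: input overshoot = 1 × 10 = 10 dB, giving input = 24 dBu.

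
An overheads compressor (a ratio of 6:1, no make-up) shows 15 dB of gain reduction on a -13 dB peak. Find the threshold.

Gain reduction = -13 − (-28) = 15 dB; output overshoot = GR / (R − 1) = 15 / 5 = 3 dB.
Threshold = output − output overshoot = -28 − 3 = -31 dB.

-31 dB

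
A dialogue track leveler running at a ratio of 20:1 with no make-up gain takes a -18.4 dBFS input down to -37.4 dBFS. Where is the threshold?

-38.4 dBFS

Gain reduction = -18.4 − (-37.4) = 19 dB; output overshoot = GR / (R − 1) = 19 / 19 = 1 dB.
Threshold = output − output overshoot = -37.4 − 1 = -38.4 dBFS.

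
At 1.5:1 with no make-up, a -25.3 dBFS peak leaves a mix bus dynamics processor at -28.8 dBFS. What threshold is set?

-35.8 dBFS

Input is 10.5 dB above T (since output overshoot × R = input overshoot: (-28.8 − T)·1.5 = -25.3 − T gives T = -35.8 dBFS).
Check: -35.8 + (-25.3 − (-35.8))/1.5 = -35.8 + 7 = -28.8 dBFS. ✓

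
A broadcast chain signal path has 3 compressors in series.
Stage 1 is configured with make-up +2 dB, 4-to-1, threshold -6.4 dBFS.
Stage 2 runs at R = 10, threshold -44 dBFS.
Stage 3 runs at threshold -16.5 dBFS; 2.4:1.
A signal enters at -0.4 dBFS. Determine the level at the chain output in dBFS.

Stage 1: overshoot 6 dB → 6/4 = 1.5 dB → -4.9 dBFS; +2 dB make-up → -2.9 dBFS.
Stage 2: -2.9 dBFS is 41.1 dB over -44 dBFS; at 10:1 that becomes 4.11 dB over, giving -39.89 dBFS.
Stage 3: -39.89 dBFS ≤ -16.5 dBFS, so stage 3 doesn't engage; output -39.89 dBFS.

-39.89 dBFS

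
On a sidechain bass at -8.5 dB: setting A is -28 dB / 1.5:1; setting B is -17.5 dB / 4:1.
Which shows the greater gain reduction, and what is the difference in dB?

B, by 0.25 dB

A: overshoot 19.5 dB → output overshoot 13 dB → GR 6.5 dB.
B: overshoot 9 dB → output overshoot 2.25 dB → GR 6.75 dB.
B applies 0.25 dB more gain reduction.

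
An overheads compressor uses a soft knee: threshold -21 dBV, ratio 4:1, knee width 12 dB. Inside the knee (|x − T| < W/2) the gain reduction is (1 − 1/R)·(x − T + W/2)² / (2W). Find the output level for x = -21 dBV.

-22.125 dBV

x − T + W/2 = -21 − (-21) + 6 = 6.
GR = (1 − 1/4) × 6² / 24 = 0.75 × 36 / 24 = 1.125 dB.
Output = -21 − 1.125 = -22.125 dBV.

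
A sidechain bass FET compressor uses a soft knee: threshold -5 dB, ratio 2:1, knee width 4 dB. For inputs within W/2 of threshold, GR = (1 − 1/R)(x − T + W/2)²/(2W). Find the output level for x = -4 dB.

-4.5625 dB

x − T + W/2 = -4 − (-5) + 2 = 3.
GR = (1 − 1/2) × 3² / 8 = 0.5 × 9 / 8 = 0.5625 dB.
Output = -4 − 0.5625 = -4.5625 dB.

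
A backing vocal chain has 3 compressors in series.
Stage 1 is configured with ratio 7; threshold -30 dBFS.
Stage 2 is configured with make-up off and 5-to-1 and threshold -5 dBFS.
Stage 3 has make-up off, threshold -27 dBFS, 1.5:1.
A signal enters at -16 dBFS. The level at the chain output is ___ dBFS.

Stage 1: 14 dB above -30 dBFS, reduced 7:1 to 2 dB above → -28 dBFS.
Stage 2: -28 dBFS is at or below the -5 dBFS threshold — no compression; output -28 dBFS.
Stage 3: -28 dBFS ≤ -27 dBFS, so stage 3 doesn't engage; output -28 dBFS.

-28 dBFS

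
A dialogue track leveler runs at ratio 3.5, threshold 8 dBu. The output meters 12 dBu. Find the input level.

22 dBu

Post-compression overshoot = 12 − 8 = 4 dB.
Before 3.5:1 compression the overshoot was 4 × 3.5 = 14 dB, so input = 8 + 14 = 22 dBu.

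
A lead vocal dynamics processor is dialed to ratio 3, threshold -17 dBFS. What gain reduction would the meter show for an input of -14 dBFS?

The signal is 3 dB above threshold.
A 3:1 ratio leaves 1 dB of that excess.
Gain reduction = 3 − 1 = 2 dB.

2 dB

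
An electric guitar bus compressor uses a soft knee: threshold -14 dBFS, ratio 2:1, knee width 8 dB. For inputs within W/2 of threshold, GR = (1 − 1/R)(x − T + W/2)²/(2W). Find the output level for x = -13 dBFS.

-13.78125 dBFS

x − T + W/2 = -13 − (-14) + 4 = 5.
GR = (1 − 1/2) × 5² / 16 = 0.5 × 25 / 16 = 0.78125 dB.
Output = -13 − 0.78125 = -13.78125 dBFS.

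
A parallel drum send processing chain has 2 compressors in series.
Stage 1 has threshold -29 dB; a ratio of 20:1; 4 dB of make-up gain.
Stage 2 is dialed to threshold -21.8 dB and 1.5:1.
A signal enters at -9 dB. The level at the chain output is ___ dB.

-24 dB

Stage 1: 20 dB above -29 dB, reduced 20:1 to 1 dB above → -28 dB; +4 dB make-up → -24 dB.
Stage 2: below threshold (-24 ≤ -21.8); passes unchanged; output -24 dB.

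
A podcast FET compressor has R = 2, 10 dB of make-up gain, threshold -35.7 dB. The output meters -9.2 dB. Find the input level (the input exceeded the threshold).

-2.7 dB

Before make-up, the level was -9.2 − 10 = -19.2 dB.
That's 16.5 dB above the -35.7 dB threshold.
Before 2:1 compression the overshoot was 16.5 × 2 = 33 dB, so input = -35.7 + 33 = -2.7 dB.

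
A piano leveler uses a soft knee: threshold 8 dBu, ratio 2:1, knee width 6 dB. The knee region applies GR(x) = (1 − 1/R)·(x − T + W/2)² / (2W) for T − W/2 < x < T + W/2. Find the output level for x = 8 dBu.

x − T + W/2 = 8 − 8 + 3 = 3.
GR = (1 − 1/2) × 3² / 12 = 0.5 × 9 / 12 = 0.375 dB.
Output = 8 − 0.375 = 7.625 dBu.

7.625 dBu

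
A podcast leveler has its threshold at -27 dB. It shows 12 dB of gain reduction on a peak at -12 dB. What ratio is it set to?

Input overshoot = -12 − (-27) = 15 dB.
Output overshoot = 15 − 12 = 3 dB.
Ratio = input overshoot / output overshoot = 15 / 3 = 5.

5:1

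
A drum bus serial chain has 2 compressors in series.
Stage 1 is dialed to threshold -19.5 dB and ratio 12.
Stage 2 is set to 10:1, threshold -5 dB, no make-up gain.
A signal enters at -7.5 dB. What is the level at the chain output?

-18.5 dB

Stage 1: -7.5 dB is 12 dB over -19.5 dB; at 12:1 that becomes 1 dB over, giving -18.5 dB.
Stage 2: -18.5 dB is at or below the -5 dB threshold — no compression; output -18.5 dB.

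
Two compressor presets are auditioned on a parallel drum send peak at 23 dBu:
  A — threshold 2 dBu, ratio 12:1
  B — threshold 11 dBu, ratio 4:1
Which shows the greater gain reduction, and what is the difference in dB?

A: GR = 21 − 21/12 = 19.25 dB.
B: GR = 12 − 12/4 = 9 dB.
A reduces 10.25 dB more.

A, by 10.25 dB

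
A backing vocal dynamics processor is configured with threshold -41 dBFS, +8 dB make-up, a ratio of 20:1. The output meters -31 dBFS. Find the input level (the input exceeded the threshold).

-1 dBFS

Stripping the +8 dB make-up gives -39 dBFS at the gain stage.
Post-compression overshoot = -39 − (-41) = 2 dB.
Before 20:1 compression the overshoot was 2 × 20 = 40 dB, so input = -41 + 40 = -1 dBFS.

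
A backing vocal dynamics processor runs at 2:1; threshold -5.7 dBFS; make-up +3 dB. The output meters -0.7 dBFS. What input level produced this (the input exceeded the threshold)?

Before make-up, the level was -0.7 − 3 = -3.7 dBFS.
Post-compression overshoot = -3.7 − (-5.7) = 2 dB.
Undo the ratio: input overshoot = 2 × 2 = 4 dB, giving input = -1.7 dBFS.

-1.7 dBFS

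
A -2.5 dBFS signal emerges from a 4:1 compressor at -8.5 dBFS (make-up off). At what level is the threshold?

Gain reduction = -2.5 − (-8.5) = 6 dB; output overshoot = GR / (R − 1) = 6 / 3 = 2 dB.
Threshold = output − output overshoot = -8.5 − 2 = -10.5 dBFS.

-10.5 dBFS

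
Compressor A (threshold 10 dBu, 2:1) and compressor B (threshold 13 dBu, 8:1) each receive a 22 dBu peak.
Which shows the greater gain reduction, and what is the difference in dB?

B, by 1.875 dB

A: GR = 12 − 12/2 = 6 dB.
B: GR = 9 − 9/8 = 7.875 dB.
B applies 1.875 dB more gain reduction.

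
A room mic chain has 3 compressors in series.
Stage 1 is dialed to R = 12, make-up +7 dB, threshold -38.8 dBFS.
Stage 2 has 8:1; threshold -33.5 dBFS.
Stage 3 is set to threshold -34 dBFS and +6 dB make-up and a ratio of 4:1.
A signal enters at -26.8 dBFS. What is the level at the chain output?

-27.790625 dBFS

Stage 1: -26.8 dBFS is 12 dB over -38.8 dBFS; at 12:1 that becomes 1 dB over, giving -37.8 dBFS; +7 dB make-up → -30.8 dBFS.
Stage 2: overshoot 2.7 dB → 2.7/8 = 0.3375 dB → -33.1625 dBFS.
Stage 3: 0.8375 dB above -34 dBFS, reduced 4:1 to 0.209375 dB above → -33.790625 dBFS; +6 dB make-up → -27.790625 dBFS.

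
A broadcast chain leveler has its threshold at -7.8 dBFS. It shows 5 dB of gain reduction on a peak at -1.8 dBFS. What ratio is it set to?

6:1

Input overshoot = -1.8 − (-7.8) = 6 dB.
Output overshoot = 6 − 5 = 1 dB.
Ratio = input overshoot / output overshoot = 6 / 1 = 6.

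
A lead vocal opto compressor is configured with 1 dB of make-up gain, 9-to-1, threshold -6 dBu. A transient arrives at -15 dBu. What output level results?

-14 dBu

-15 dBu is 9 dB below the -6 dBu threshold, so no gain reduction is applied.
Make-up gain adds 1 dB: -15 + 1 = -14 dBu.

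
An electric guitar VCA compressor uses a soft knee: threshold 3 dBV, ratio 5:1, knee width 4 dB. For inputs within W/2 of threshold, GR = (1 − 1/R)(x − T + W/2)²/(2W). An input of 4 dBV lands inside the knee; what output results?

x − T + W/2 = 4 − 3 + 2 = 3.
GR = (1 − 1/5) × 3² / 8 = 0.8 × 9 / 8 = 0.9 dB.
Output = 4 − 0.9 = 3.1 dBV.

3.1 dBV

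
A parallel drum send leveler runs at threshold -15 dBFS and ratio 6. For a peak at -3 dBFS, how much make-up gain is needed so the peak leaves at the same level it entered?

10 dB

The peak compresses to -15 + 12/6 = -13 dBFS.
To reach -3 dBFS requires -3 − (-13) = 10 dB of make-up.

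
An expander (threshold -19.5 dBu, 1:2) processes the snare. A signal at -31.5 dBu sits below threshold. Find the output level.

-43.5 dBu

The input is 12 dB below the -19.5 dBu threshold.
A 1:2 expander multiplies undershoot by 2: 12 × 2 = 24 dB below threshold.
Output = -19.5 − 24 = -43.5 dBu.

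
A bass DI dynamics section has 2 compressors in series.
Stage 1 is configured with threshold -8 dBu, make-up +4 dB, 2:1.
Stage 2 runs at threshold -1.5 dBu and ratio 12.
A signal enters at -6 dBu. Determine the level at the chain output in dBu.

Stage 1: 2 dB above -8 dBu, reduced 2:1 to 1 dB above → -7 dBu; +4 dB make-up → -3 dBu.
Stage 2: -3 dBu is at or below the -1.5 dBu threshold — no compression; output -3 dBu.

-3 dBu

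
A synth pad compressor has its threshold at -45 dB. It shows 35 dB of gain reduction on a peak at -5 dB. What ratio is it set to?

8:1

Input overshoot = -5 − (-45) = 40 dB.
Output overshoot = 40 − 35 = 5 dB.
Ratio = input overshoot / output overshoot = 40 / 5 = 8.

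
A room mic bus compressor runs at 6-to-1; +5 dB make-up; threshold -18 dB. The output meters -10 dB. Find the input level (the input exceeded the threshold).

Stripping the +5 dB make-up gives -15 dB at the gain stage.
The compressed level sits -15 − (-18) = 3 dB over threshold.
Before 6:1 compression the overshoot was 3 × 6 = 18 dB, so input = -18 + 18 = 0 dB.

0 dB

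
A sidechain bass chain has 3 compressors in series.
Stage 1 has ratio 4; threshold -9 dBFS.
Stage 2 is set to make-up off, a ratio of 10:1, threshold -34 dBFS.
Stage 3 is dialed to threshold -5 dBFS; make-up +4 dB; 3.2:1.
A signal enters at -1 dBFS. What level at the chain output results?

-27.3 dBFS

Stage 1: overshoot 8 dB → 8/4 = 2 dB → -7 dBFS.
Stage 2: -7 dBFS is 27 dB over -34 dBFS; at 10:1 that becomes 2.7 dB over, giving -31.3 dBFS.
Stage 3: -31.3 dBFS ≤ -5 dBFS, so stage 3 doesn't engage; make-up brings it to -27.3 dBFS.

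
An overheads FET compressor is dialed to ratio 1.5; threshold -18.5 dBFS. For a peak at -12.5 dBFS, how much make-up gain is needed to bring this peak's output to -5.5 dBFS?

9 dB

Overshoot 6 dB → 6/1.5 = 4 dB after compression, so the compressed level is -18.5 + 4 = -14.5 dBFS.
Make-up = target − compressed = -5.5 − (-14.5) = 9 dB.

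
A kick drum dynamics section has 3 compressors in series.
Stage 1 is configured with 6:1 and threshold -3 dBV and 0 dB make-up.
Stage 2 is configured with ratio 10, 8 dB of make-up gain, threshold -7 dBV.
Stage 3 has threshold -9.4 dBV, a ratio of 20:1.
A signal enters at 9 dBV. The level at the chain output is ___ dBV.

Stage 1: 12 dB above -3 dBV, reduced 6:1 to 2 dB above → -1 dBV.
Stage 2: overshoot 6 dB → 6/10 = 0.6 dB → -6.4 dBV; +8 dB make-up → 1.6 dBV.
Stage 3: 1.6 dBV is 11 dB over -9.4 dBV; at 20:1 that becomes 0.55 dB over, giving -8.85 dBV.

-8.85 dBV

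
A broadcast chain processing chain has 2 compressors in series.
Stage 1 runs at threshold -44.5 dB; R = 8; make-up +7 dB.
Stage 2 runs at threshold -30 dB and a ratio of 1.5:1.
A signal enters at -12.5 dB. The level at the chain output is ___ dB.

-33.5 dB

Stage 1: 32 dB above -44.5 dB, reduced 8:1 to 4 dB above → -40.5 dB; +7 dB make-up → -33.5 dB.
Stage 2: -33.5 dB is at or below the -30 dB threshold — no compression; output -33.5 dB.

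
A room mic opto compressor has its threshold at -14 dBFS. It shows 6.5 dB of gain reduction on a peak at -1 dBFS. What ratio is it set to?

2:1

Input overshoot = -1 − (-14) = 13 dB.
Output overshoot = 13 − 6.5 = 6.5 dB.
Ratio = input overshoot / output overshoot = 13 / 6.5 = 2.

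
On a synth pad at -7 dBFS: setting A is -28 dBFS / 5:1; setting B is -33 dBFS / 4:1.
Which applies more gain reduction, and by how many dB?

A: overshoot 21 dB → output overshoot 4.2 dB → GR 16.8 dB.
B: overshoot 26 dB → output overshoot 6.5 dB → GR 19.5 dB.
B applies 2.7 dB more gain reduction.

B, by 2.7 dB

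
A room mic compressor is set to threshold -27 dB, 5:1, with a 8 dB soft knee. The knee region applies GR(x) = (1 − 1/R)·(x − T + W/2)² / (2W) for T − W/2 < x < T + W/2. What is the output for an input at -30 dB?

-30.05 dB

x − T + W/2 = -30 − (-27) + 4 = 1.
GR = (1 − 1/5) × 1² / 16 = 0.8 × 1 / 16 = 0.05 dB.
Output = -30 − 0.05 = -30.05 dB.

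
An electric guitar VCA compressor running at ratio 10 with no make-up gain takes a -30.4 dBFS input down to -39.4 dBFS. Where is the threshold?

-40.4 dBFS

Gain reduction = -30.4 − (-39.4) = 9 dB; output overshoot = GR / (R − 1) = 9 / 9 = 1 dB.
Threshold = output − output overshoot = -39.4 − 1 = -40.4 dBFS.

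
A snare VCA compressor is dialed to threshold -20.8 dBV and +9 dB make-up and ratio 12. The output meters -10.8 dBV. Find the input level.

-8.8 dBV

Before make-up, the level was -10.8 − 9 = -19.8 dBV.
That's 1 dB above the -20.8 dBV threshold.
Input overshoot = R × output overshoot = 12 dB → input = -20.8 + 12 = -8.8 dBV.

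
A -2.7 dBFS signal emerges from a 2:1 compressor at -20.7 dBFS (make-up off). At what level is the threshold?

Gain reduction = -2.7 − (-20.7) = 18 dB; output overshoot = GR / (R − 1) = 18 / 1 = 18 dB.
Threshold = output − output overshoot = -20.7 − 18 = -38.7 dBFS.

-38.7 dBFS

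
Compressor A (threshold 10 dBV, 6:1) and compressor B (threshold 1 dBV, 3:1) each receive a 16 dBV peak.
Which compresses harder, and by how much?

A: 6 dB over, compressed to 1 dB over, so 5 dB of GR.
B: 15 dB over, compressed to 5 dB over, so 10 dB of GR.
B applies 5 dB more gain reduction.

B, by 5 dB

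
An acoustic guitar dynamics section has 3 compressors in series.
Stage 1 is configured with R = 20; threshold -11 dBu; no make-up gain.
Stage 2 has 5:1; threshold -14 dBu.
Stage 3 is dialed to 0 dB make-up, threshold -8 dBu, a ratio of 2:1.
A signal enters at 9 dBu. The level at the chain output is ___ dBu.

Stage 1: overshoot 20 dB → 20/20 = 1 dB → -10 dBu.
Stage 2: 4 dB above -14 dBu, reduced 5:1 to 0.8 dB above → -13.2 dBu.
Stage 3: -13.2 dBu ≤ -8 dBu, so stage 3 doesn't engage; output -13.2 dBu.

-13.2 dBu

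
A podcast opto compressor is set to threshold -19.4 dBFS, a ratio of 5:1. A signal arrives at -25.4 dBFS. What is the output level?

-25.4 dBFS is 6 dB below the -19.4 dBFS threshold, so no gain reduction is applied.
Output = input = -25.4 dBFS.

-25.4 dBFS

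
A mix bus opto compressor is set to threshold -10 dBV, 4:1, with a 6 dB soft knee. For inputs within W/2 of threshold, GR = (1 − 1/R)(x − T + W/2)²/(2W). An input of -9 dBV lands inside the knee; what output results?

x − T + W/2 = -9 − (-10) + 3 = 4.
GR = (1 − 1/4) × 4² / 12 = 0.75 × 16 / 12 = 1 dB.
Output = -9 − 1 = -10 dBV.

-10 dBV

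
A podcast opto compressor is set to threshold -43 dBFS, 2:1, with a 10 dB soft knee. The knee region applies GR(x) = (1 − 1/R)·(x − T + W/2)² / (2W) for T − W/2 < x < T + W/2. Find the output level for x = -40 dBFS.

x − T + W/2 = -40 − (-43) + 5 = 8.
GR = (1 − 1/2) × 8² / 20 = 0.5 × 64 / 20 = 1.6 dB.
Output = -40 − 1.6 = -41.6 dBFS.

-41.6 dBFS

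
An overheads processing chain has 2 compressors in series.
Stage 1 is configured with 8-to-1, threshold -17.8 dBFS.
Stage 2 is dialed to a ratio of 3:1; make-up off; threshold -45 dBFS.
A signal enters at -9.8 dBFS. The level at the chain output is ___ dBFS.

-35.6 dBFS

Stage 1: overshoot 8 dB → 8/8 = 1 dB → -16.8 dBFS.
Stage 2: 28.2 dB above -45 dBFS, reduced 3:1 to 9.4 dB above → -35.6 dBFS.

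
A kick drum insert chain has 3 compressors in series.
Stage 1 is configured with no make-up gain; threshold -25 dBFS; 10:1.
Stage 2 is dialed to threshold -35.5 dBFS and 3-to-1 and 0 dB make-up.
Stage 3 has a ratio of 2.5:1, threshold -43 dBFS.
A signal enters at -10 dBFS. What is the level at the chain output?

-38.4 dBFS

Stage 1: overshoot 15 dB → 15/10 = 1.5 dB → -23.5 dBFS.
Stage 2: 12 dB above -35.5 dBFS, reduced 3:1 to 4 dB above → -31.5 dBFS.
Stage 3: overshoot 11.5 dB → 11.5/2.5 = 4.6 dB → -38.4 dBFS.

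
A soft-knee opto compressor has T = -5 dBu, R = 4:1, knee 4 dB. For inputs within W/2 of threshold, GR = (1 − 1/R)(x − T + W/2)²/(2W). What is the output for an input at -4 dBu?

-4.84375 dBu

x − T + W/2 = -4 − (-5) + 2 = 3.
GR = (1 − 1/4) × 3² / 8 = 0.75 × 9 / 8 = 0.84375 dB.
Output = -4 − 0.84375 = -4.84375 dBu.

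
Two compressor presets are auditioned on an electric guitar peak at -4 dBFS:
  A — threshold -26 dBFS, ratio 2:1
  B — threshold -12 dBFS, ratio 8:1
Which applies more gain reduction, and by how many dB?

A: 22 dB over, compressed to 11 dB over, so 11 dB of GR.
B: 8 dB over, compressed to 1 dB over, so 7 dB of GR.
Difference: 4 dB in favour of A.

A, by 4 dB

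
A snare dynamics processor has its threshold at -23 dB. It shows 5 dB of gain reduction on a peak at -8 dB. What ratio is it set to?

1.5:1

Input overshoot = -8 − (-23) = 15 dB.
Output overshoot = 15 − 5 = 10 dB.
Ratio = input overshoot / output overshoot = 15 / 10 = 1.5.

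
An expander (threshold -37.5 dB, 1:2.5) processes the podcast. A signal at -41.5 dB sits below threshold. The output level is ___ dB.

-47.5 dB

Below threshold, a 1:2.5 expander applies gain = (2.5−1)×(T − x) of attenuation.
(2.5−1) × 4 = 6 dB, so output = -41.5 − 6 = -47.5 dB.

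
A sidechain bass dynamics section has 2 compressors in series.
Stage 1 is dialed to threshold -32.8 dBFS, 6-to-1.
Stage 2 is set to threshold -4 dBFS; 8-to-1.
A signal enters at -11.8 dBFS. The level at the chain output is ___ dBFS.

-29.3 dBFS

Stage 1: 21 dB above -32.8 dBFS, reduced 6:1 to 3.5 dB above → -29.3 dBFS.
Stage 2: -29.3 dBFS ≤ -4 dBFS, so stage 2 doesn't engage; output -29.3 dBFS.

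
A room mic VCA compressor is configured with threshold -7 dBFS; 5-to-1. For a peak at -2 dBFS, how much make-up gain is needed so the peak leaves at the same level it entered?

Without make-up, output = threshold + overshoot/5 = -7 + 1 = -6 dBFS.
Gap to target: 4 dB.

4 dB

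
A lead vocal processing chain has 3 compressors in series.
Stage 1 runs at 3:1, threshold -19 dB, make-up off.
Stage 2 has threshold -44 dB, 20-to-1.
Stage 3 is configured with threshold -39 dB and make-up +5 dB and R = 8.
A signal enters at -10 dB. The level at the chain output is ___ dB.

Stage 1: overshoot 9 dB → 9/3 = 3 dB → -16 dB.
Stage 2: overshoot 28 dB → 28/20 = 1.4 dB → -42.6 dB.
Stage 3: below threshold (-42.6 ≤ -39); passes unchanged; make-up brings it to -37.6 dB.

-37.6 dB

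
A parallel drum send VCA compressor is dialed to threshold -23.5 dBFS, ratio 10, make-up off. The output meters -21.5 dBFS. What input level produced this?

-3.5 dBFS

Post-compression overshoot = -21.5 − (-23.5) = 2 dB.
Input overshoot = R × output overshoot = 20 dB → input = -23.5 + 20 = -3.5 dBFS.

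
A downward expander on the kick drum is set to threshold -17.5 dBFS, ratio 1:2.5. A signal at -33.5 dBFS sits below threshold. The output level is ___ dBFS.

Undershoot = (-17.5) − (-33.5) = 16 dB.
At 1:2.5, that expands to 40 dB under threshold.
Output = -17.5 − 40 = -57.5 dBFS.

-57.5 dBFS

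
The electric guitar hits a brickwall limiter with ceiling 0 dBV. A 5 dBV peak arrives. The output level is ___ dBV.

At ∞:1, everything above 0 dBV is held at the ceiling.

0 dBV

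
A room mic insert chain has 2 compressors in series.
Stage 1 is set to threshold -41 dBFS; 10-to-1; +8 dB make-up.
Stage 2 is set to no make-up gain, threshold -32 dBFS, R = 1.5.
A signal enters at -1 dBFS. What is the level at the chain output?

Stage 1: 40 dB above -41 dBFS, reduced 10:1 to 4 dB above → -37 dBFS; +8 dB make-up → -29 dBFS.
Stage 2: -29 dBFS is 3 dB over -32 dBFS; at 1.5:1 that becomes 2 dB over, giving -30 dBFS.

-30 dBFS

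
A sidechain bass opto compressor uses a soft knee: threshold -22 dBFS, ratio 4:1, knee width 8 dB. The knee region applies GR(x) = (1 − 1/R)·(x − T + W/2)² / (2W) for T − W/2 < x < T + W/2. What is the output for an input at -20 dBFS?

-21.6875 dBFS

x − T + W/2 = -20 − (-22) + 4 = 6.
GR = (1 − 1/4) × 6² / 16 = 0.75 × 36 / 16 = 1.6875 dB.
Output = -20 − 1.6875 = -21.6875 dBFS.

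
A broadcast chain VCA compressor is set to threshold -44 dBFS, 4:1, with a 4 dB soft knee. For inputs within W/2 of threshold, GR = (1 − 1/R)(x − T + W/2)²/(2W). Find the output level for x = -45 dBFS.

x − T + W/2 = -45 − (-44) + 2 = 1.
GR = (1 − 1/4) × 1² / 8 = 0.75 × 1 / 8 = 0.09375 dB.
Output = -45 − 0.09375 = -45.09375 dBFS.

-45.09375 dBFS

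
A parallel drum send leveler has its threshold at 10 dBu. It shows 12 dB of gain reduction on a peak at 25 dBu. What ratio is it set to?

5:1

Input overshoot = 25 − 10 = 15 dB.
Output overshoot = 15 − 12 = 3 dB.
Ratio = input overshoot / output overshoot = 15 / 3 = 5.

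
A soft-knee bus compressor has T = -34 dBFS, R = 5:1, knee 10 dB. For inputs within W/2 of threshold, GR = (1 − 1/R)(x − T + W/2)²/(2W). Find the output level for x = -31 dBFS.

-33.56 dBFS

x − T + W/2 = -31 − (-34) + 5 = 8.
GR = (1 − 1/5) × 8² / 20 = 0.8 × 64 / 20 = 2.56 dB.
Output = -31 − 2.56 = -33.56 dBFS.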